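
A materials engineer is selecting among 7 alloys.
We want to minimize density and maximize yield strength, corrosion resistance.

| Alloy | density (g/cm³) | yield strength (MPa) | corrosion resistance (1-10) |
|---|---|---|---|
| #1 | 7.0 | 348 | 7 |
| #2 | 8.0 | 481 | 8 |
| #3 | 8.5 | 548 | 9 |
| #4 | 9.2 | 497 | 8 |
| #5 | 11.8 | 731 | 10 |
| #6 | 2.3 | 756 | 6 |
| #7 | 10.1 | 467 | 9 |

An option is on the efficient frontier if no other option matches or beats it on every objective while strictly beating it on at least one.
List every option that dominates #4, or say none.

#3

#3: density 8.5≤9.2, yield strength 548≥497, corrosion resistance 9≥8 — dominates #4.
Others (#1, #2, #5, #6, #7) are each worse than #4 on at least one objective.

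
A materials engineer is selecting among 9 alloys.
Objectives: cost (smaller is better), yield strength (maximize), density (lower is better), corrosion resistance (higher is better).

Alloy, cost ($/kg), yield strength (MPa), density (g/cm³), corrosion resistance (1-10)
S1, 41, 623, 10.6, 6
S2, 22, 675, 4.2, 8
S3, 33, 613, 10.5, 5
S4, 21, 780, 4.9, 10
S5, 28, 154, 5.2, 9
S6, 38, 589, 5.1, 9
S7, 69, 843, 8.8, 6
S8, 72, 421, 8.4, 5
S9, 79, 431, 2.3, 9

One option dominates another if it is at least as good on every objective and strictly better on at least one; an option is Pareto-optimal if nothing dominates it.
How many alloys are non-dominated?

S1: dominated by S2 (cost 22≤41, yield strength 675≥623, density 4.2≤10.6, corrosion resistance 8≥6).
S2: not dominated.
S3: dominated by S2 (cost 22≤33, yield strength 675≥613, density 4.2≤10.5, corrosion resistance 8≥5).
S4: not dominated (best cost).
S5: dominated by S4 (cost 21≤28, yield strength 780≥154, density 4.9≤5.2, corrosion resistance 10≥9).
S6: dominated by S4 (cost 21≤38, yield strength 780≥589, density 4.9≤5.1, corrosion resistance 10≥9).
S7: not dominated (best yield strength).
S8: dominated by S2 (cost 22≤72, yield strength 675≥421, density 4.2≤8.4, corrosion resistance 8≥5).
S9: not dominated (best density).
Pareto-optimal: S2, S4, S7, S9 → 4.

4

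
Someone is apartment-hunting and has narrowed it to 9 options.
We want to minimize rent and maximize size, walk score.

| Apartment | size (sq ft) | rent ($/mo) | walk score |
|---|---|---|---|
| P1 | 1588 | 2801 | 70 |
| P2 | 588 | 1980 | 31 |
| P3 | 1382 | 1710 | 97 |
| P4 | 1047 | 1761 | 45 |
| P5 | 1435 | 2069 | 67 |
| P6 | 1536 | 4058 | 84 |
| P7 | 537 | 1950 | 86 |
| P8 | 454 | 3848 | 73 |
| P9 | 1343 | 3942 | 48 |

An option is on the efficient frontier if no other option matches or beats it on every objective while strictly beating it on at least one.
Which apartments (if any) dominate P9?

P1: size 1588≥1343, rent 2801≤3942, walk score 70≥48 — dominates P9.
P3: size 1382≥1343, rent 1710≤3942, walk score 97≥48 — dominates P9.
P5: size 1435≥1343, rent 2069≤3942, walk score 67≥48 — dominates P9.
Others (P2, P4, P6, P7, P8) are each worse than P9 on at least one objective.

P1, P3, P5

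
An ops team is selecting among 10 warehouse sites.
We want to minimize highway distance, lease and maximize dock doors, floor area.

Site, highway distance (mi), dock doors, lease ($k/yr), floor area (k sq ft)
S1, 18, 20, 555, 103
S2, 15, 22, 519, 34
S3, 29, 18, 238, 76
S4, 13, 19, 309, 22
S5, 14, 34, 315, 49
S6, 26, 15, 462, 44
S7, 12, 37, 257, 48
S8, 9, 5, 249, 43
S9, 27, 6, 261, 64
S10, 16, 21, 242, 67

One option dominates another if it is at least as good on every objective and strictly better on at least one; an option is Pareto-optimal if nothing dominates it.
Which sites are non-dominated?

S1, S3, S5, S7, S8, S10

S1: not dominated (best floor area).
S2: dominated by S5 (highway distance 14≤15, dock doors 34≥22, lease 315≤519, floor area 49≥34).
S3: not dominated (best lease).
S4: dominated by S7 (highway distance 12≤13, dock doors 37≥19, lease 257≤309, floor area 48≥22).
S5: not dominated.
S6: dominated by S5 (highway distance 14≤26, dock doors 34≥15, lease 315≤462, floor area 49≥44).
S7: not dominated (best dock doors).
S8: not dominated (best highway distance).
S9: dominated by S10 (highway distance 16≤27, dock doors 21≥6, lease 242≤261, floor area 67≥64).
S10: not dominated.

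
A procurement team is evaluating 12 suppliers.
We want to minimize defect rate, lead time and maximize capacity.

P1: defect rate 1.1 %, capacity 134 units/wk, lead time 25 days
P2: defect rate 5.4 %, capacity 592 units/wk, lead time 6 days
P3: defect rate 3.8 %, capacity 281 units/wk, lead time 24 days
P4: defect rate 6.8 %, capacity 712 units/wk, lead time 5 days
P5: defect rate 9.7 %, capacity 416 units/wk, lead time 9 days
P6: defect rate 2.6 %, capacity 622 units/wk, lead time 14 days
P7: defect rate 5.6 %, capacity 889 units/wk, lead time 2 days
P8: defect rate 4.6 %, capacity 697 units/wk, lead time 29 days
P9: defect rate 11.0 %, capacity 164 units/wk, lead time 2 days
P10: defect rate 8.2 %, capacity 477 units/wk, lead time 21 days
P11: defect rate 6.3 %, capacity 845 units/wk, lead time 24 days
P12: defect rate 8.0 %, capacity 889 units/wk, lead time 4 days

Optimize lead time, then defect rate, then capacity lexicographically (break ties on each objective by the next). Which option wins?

P7

First minimize lead time: best is 2, kept {P7, P9}.
Then minimize defect rate: best is 5.6, kept {P7}.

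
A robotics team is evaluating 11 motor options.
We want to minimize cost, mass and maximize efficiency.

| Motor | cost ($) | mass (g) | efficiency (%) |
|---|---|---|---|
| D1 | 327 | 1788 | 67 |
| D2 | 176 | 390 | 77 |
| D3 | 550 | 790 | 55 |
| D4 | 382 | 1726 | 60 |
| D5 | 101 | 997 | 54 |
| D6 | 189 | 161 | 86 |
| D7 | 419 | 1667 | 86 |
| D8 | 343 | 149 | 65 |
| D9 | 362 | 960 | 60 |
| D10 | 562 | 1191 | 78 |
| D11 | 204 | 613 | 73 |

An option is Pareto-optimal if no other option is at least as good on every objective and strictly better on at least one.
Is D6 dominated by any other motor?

D1: worse on cost (327 vs 189).
D2: worse on mass (390 vs 161).
D3: worse on cost (550 vs 189).
D4: worse on cost (382 vs 189).
D5: worse on mass (997 vs 161).
D7: worse on cost (419 vs 189).
D8: worse on cost (343 vs 189).
D9: worse on cost (362 vs 189).
D10: worse on cost (562 vs 189).
D11: worse on cost (204 vs 189).
No option is at least as good as D6 on every objective and strictly better on one.

No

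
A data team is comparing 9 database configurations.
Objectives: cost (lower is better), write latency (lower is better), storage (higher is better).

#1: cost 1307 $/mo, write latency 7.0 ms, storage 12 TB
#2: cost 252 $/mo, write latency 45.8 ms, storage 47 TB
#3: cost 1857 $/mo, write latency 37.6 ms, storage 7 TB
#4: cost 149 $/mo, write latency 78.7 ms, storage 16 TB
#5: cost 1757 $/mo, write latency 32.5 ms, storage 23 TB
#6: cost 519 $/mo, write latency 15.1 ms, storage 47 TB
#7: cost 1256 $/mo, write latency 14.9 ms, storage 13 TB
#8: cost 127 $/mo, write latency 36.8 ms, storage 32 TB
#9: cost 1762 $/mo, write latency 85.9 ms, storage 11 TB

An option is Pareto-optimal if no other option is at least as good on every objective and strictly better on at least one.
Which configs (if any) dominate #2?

none

#1: worse on cost (1307 vs 252).
#3: worse on cost (1857 vs 252).
#4: worse on write latency (78.7 vs 45.8).
#5: worse on cost (1757 vs 252).
#6: worse on cost (519 vs 252).
#7: worse on cost (1256 vs 252).
#8: worse on storage (32 vs 47).
#9: worse on cost (1762 vs 252).
No option dominates #2.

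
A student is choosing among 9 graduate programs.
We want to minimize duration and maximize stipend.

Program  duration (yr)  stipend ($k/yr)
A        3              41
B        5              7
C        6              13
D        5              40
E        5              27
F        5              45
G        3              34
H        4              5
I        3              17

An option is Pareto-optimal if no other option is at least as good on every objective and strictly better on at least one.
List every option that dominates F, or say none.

none

A: worse on stipend (41 vs 45).
B: worse on stipend (7 vs 45).
C: worse on duration (6 vs 5).
D: worse on stipend (40 vs 45).
E: worse on stipend (27 vs 45).
G: worse on stipend (34 vs 45).
H: worse on stipend (5 vs 45).
I: worse on stipend (17 vs 45).
No option dominates F.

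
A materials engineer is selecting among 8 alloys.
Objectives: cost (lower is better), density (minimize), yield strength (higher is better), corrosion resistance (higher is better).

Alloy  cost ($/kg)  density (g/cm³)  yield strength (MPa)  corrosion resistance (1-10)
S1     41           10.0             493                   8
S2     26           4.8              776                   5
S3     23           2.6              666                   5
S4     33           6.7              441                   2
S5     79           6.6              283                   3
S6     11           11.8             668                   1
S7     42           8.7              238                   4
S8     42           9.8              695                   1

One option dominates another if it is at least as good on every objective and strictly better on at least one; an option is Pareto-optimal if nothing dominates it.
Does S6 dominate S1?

No

S6 vs S1: S6 is worse on density (11.8 vs 10.0), so it does not dominate S1.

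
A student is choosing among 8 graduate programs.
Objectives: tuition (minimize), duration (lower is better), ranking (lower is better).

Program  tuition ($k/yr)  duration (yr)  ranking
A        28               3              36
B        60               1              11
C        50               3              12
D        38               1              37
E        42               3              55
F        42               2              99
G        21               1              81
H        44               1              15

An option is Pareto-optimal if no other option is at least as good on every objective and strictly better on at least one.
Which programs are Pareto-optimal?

A, B, C, D, G, H

A: not dominated.
B: not dominated (best ranking).
C: not dominated.
D: not dominated.
E: dominated by A (tuition 28≤42, duration 3≤3, ranking 36≤55).
F: dominated by D (tuition 38≤42, duration 1≤2, ranking 37≤99).
G: not dominated (best tuition).
H: not dominated.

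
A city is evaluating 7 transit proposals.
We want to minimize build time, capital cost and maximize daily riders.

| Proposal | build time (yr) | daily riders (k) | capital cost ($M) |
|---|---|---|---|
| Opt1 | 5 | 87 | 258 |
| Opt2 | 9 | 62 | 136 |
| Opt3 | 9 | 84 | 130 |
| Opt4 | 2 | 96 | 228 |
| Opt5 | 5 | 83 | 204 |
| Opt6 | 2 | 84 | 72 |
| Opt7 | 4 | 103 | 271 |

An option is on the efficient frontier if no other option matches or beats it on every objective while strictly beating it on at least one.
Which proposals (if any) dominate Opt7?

Opt1: worse on build time (5 vs 4).
Opt2: worse on build time (9 vs 4).
Opt3: worse on build time (9 vs 4).
Opt4: worse on daily riders (96 vs 103).
Opt5: worse on build time (5 vs 4).
Opt6: worse on daily riders (84 vs 103).
No option dominates Opt7.

none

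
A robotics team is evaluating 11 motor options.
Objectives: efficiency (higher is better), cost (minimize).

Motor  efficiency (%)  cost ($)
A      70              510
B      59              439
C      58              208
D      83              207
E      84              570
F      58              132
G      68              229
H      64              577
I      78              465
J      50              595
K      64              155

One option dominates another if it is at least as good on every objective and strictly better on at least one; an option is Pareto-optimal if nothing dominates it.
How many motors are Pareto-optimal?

A: dominated by D (efficiency 83≥70, cost 207≤510).
B: dominated by D (efficiency 83≥59, cost 207≤439).
C: dominated by D (efficiency 83≥58, cost 207≤208).
D: not dominated.
E: not dominated (best efficiency).
F: not dominated (best cost).
G: dominated by D (efficiency 83≥68, cost 207≤229).
H: dominated by A (efficiency 70≥64, cost 510≤577).
I: dominated by D (efficiency 83≥78, cost 207≤465).
J: dominated by A (efficiency 70≥50, cost 510≤595).
K: not dominated.
Pareto-optimal: D, E, F, K → 4.

4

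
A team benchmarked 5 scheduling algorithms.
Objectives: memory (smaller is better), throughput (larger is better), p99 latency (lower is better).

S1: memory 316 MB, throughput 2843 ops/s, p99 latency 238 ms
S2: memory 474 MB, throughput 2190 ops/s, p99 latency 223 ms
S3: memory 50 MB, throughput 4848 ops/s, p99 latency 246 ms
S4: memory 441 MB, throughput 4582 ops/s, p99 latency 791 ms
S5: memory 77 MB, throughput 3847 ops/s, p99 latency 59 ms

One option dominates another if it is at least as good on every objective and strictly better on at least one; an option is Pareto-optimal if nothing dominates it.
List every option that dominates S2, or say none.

S5

S5: memory 77≤474, throughput 3847≥2190, p99 latency 59≤223 — dominates S2.
Others (S1, S3, S4) are each worse than S2 on at least one objective.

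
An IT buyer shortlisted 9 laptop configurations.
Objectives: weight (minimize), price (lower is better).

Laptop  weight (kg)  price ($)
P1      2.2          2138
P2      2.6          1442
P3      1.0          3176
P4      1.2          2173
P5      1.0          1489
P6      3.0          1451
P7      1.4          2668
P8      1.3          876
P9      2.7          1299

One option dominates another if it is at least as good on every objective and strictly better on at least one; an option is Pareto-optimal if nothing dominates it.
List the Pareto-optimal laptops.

P5, P8

P1: dominated by P5 (weight 1.0≤2.2, price 1489≤2138).
P2: dominated by P8 (weight 1.3≤2.6, price 876≤1442).
P3: dominated by P5 (weight 1.0≤1.0, price 1489≤3176).
P4: dominated by P5 (weight 1.0≤1.2, price 1489≤2173).
P5: not dominated.
P6: dominated by P2 (weight 2.6≤3.0, price 1442≤1451).
P7: dominated by P4 (weight 1.2≤1.4, price 2173≤2668).
P8: not dominated (best price).
P9: dominated by P8 (weight 1.3≤2.7, price 876≤1299).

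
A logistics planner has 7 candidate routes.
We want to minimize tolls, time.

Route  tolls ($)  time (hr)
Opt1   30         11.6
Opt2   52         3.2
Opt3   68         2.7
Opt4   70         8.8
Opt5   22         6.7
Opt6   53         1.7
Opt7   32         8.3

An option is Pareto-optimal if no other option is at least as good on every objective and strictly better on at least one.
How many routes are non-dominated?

Opt1: dominated by Opt5 (tolls 22≤30, time 6.7≤11.6).
Opt2: not dominated.
Opt3: dominated by Opt6 (tolls 53≤68, time 1.7≤2.7).
Opt4: dominated by Opt2 (tolls 52≤70, time 3.2≤8.8).
Opt5: not dominated (best tolls).
Opt6: not dominated (best time).
Opt7: dominated by Opt5 (tolls 22≤32, time 6.7≤8.3).
Pareto-optimal: Opt2, Opt5, Opt6 → 3.

3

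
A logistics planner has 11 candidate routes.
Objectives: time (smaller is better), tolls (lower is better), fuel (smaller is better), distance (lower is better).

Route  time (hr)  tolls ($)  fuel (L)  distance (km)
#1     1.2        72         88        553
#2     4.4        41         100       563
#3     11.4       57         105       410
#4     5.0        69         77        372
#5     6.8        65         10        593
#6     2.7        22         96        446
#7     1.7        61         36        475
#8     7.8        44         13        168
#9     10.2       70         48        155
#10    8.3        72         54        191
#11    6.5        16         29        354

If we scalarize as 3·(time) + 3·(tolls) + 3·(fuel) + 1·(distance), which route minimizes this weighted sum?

#1: 3·1.2 + 3·72 + 3·88 + 1·553 = 1036.6
#2: 3·4.4 + 3·41 + 3·100 + 1·563 = 999.2
#3: 3·11.4 + 3·57 + 3·105 + 1·410 = 930.2
#4: 3·5.0 + 3·69 + 3·77 + 1·372 = 825.0
#5: 3·6.8 + 3·65 + 3·10 + 1·593 = 838.4
#6: 3·2.7 + 3·22 + 3·96 + 1·446 = 808.1
#7: 3·1.7 + 3·61 + 3·36 + 1·475 = 771.1
#8: 3·7.8 + 3·44 + 3·13 + 1·168 = 362.4
#9: 3·10.2 + 3·70 + 3·48 + 1·155 = 539.6
#10: 3·8.3 + 3·72 + 3·54 + 1·191 = 593.9
#11: 3·6.5 + 3·16 + 3·29 + 1·354 = 508.5
Lowest: #8 at 362.4.

#8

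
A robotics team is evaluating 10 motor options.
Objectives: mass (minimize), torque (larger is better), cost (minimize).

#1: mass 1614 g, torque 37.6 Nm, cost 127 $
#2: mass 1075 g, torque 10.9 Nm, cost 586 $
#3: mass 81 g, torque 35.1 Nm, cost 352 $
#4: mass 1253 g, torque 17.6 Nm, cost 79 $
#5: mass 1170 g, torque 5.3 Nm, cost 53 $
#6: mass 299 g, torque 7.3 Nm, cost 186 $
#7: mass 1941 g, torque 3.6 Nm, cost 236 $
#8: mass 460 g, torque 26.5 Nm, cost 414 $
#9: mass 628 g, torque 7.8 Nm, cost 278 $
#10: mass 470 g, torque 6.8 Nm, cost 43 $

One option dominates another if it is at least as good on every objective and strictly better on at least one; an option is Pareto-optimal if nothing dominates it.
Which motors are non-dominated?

#1: not dominated (best torque).
#2: dominated by #3 (mass 81≤1075, torque 35.1≥10.9, cost 352≤586).
#3: not dominated (best mass).
#4: not dominated.
#5: dominated by #10 (mass 470≤1170, torque 6.8≥5.3, cost 43≤53).
#6: not dominated.
#7: dominated by #1 (mass 1614≤1941, torque 37.6≥3.6, cost 127≤236).
#8: dominated by #3 (mass 81≤460, torque 35.1≥26.5, cost 352≤414).
#9: not dominated.
#10: not dominated (best cost).

#1, #3, #4, #6, #9, #10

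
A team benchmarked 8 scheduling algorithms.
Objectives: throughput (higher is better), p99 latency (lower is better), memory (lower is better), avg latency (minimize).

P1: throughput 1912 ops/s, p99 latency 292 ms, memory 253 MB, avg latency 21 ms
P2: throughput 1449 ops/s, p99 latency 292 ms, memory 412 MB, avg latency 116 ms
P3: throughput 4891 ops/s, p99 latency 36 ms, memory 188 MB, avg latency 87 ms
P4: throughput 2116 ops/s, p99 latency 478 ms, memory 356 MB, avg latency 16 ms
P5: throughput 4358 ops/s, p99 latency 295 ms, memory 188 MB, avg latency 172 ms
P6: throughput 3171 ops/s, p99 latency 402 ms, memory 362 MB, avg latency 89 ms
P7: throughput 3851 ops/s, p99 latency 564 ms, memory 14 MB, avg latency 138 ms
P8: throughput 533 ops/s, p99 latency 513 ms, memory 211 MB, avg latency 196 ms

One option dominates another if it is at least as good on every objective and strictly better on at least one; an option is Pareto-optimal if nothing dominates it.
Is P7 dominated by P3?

No

P3 vs P7: P3 is worse on memory (188 vs 14), so it does not dominate P7.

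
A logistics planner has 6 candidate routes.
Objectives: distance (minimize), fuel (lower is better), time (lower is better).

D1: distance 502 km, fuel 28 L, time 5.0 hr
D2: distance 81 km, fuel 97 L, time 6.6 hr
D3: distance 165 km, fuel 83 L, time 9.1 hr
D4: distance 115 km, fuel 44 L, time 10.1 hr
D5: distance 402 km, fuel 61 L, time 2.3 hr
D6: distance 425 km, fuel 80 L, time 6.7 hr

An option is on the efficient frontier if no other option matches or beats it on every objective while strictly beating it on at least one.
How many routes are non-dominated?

5

D1: not dominated (best fuel).
D2: not dominated (best distance).
D3: not dominated.
D4: not dominated.
D5: not dominated (best time).
D6: dominated by D5 (distance 402≤425, fuel 61≤80, time 2.3≤6.7).
Pareto-optimal: D1, D2, D3, D4, D5 → 5.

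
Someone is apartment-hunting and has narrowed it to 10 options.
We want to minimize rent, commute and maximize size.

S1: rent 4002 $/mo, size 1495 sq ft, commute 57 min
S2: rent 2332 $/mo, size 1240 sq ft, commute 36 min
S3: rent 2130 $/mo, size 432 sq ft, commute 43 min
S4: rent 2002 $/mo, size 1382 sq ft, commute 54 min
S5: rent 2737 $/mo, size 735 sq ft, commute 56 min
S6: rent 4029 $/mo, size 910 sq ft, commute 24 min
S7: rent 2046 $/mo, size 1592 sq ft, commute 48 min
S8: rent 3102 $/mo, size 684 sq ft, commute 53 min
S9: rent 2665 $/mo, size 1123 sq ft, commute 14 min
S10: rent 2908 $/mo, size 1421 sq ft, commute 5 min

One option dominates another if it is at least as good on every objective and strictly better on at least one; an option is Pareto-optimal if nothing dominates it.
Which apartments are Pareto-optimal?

S2, S3, S4, S7, S9, S10

S1: dominated by S7 (rent 2046≤4002, size 1592≥1495, commute 48≤57).
S2: not dominated.
S3: not dominated.
S4: not dominated (best rent).
S5: dominated by S2 (rent 2332≤2737, size 1240≥735, commute 36≤56).
S6: dominated by S9 (rent 2665≤4029, size 1123≥910, commute 14≤24).
S7: not dominated (best size).
S8: dominated by S2 (rent 2332≤3102, size 1240≥684, commute 36≤53).
S9: not dominated.
S10: not dominated (best commute).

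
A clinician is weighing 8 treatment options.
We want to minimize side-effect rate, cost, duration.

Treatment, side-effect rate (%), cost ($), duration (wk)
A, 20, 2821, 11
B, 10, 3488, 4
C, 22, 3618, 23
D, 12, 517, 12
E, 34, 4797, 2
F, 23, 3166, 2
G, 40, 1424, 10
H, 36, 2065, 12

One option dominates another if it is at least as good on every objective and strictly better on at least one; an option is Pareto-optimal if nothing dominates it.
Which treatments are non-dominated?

A: not dominated.
B: not dominated (best side-effect rate).
C: dominated by A (side-effect rate 20≤22, cost 2821≤3618, duration 11≤23).
D: not dominated (best cost).
E: dominated by F (side-effect rate 23≤34, cost 3166≤4797, duration 2≤2).
F: not dominated.
G: not dominated.
H: dominated by D (side-effect rate 12≤36, cost 517≤2065, duration 12≤12).

A, B, D, F, G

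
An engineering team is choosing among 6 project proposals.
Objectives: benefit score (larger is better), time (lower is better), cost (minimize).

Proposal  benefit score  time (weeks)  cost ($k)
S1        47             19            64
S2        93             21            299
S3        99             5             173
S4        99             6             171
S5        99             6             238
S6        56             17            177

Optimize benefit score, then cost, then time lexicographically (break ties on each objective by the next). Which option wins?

First maximize benefit score: best is 99, kept {S3, S4, S5}.
Then minimize cost: best is 171, kept {S4}.

S4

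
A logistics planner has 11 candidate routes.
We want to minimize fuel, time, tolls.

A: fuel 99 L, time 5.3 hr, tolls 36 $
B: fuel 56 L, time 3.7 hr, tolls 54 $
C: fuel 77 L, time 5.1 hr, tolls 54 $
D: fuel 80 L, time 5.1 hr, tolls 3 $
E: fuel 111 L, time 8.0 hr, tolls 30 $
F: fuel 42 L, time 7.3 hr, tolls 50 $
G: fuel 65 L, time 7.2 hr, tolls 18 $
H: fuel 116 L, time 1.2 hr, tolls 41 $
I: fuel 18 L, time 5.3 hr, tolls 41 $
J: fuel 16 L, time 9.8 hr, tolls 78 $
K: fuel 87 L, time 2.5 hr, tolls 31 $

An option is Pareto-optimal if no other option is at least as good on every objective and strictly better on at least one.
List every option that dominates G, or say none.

none

A: worse on fuel (99 vs 65).
B: worse on tolls (54 vs 18).
C: worse on fuel (77 vs 65).
D: worse on fuel (80 vs 65).
E: worse on fuel (111 vs 65).
F: worse on time (7.3 vs 7.2).
H: worse on fuel (116 vs 65).
I: worse on tolls (41 vs 18).
J: worse on time (9.8 vs 7.2).
K: worse on fuel (87 vs 65).
No option dominates G.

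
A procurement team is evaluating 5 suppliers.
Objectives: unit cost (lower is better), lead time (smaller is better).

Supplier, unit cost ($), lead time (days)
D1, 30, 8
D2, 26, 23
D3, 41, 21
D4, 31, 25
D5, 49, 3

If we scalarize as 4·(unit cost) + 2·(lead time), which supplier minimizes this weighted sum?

D1

D1: 4·30 + 2·8 = 136
D2: 4·26 + 2·23 = 150
D3: 4·41 + 2·21 = 206
D4: 4·31 + 2·25 = 174
D5: 4·49 + 2·3 = 202
Lowest: D1 at 136.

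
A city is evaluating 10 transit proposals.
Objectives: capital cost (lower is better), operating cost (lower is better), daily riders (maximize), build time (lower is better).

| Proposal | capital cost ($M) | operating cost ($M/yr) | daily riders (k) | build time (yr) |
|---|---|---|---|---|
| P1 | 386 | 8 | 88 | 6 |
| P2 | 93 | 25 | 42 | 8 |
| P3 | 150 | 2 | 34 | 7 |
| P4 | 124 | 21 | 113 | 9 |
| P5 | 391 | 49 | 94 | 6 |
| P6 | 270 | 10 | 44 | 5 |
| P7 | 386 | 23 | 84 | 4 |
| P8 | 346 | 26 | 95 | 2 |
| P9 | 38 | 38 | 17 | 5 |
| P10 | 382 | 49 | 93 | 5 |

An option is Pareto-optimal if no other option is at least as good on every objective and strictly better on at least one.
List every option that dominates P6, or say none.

P1: worse on capital cost (386 vs 270).
P2: worse on operating cost (25 vs 10).
P3: worse on daily riders (34 vs 44).
P4: worse on operating cost (21 vs 10).
P5: worse on capital cost (391 vs 270).
P7: worse on capital cost (386 vs 270).
P8: worse on capital cost (346 vs 270).
P9: worse on operating cost (38 vs 10).
P10: worse on capital cost (382 vs 270).
No option dominates P6.

none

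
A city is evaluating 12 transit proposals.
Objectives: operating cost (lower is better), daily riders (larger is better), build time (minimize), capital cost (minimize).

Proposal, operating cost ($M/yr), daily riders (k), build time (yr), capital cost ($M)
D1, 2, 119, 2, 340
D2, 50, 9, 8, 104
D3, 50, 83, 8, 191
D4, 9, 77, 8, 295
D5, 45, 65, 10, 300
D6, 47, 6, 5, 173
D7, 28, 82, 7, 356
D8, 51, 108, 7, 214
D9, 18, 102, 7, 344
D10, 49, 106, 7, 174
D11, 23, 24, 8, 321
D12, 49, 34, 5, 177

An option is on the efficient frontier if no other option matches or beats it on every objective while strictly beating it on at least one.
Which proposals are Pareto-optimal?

D1: not dominated (best operating cost).
D2: not dominated (best capital cost).
D3: dominated by D10 (operating cost 49≤50, daily riders 106≥83, build time 7≤8, capital cost 174≤191).
D4: not dominated.
D5: dominated by D4 (operating cost 9≤45, daily riders 77≥65, build time 8≤10, capital cost 295≤300).
D6: not dominated.
D7: dominated by D1 (operating cost 2≤28, daily riders 119≥82, build time 2≤7, capital cost 340≤356).
D8: not dominated.
D9: dominated by D1 (operating cost 2≤18, daily riders 119≥102, build time 2≤7, capital cost 340≤344).
D10: not dominated.
D11: dominated by D4 (operating cost 9≤23, daily riders 77≥24, build time 8≤8, capital cost 295≤321).
D12: not dominated.

D1, D2, D4, D6, D8, D10, D12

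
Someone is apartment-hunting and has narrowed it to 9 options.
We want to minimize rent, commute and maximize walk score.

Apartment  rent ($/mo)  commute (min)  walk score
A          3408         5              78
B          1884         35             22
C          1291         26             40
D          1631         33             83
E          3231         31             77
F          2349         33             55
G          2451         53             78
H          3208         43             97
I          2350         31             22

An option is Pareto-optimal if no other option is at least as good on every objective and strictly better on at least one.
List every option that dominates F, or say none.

D

D: rent 1631≤2349, commute 33≤33, walk score 83≥55 — dominates F.
Others (A, B, C, E, G, H, I) are each worse than F on at least one objective.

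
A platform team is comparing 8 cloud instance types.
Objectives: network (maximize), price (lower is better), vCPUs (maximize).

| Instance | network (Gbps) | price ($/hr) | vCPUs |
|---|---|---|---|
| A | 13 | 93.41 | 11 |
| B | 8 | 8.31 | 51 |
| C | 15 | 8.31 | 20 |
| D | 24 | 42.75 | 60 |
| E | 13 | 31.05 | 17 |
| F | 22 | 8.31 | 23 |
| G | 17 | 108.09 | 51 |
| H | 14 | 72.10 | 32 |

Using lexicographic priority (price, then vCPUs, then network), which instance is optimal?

First minimize price: best is 8.31, kept {B, C, F}.
Then maximize vCPUs: best is 51, kept {B}.

B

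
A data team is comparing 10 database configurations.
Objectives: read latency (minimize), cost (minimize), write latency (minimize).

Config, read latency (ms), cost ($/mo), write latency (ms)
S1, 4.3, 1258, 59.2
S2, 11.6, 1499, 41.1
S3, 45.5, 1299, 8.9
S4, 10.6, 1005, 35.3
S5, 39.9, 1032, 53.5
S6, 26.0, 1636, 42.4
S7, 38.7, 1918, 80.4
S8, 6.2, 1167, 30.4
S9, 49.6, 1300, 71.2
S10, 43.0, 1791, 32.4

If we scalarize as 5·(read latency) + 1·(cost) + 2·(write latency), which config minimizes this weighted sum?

S1: 5·4.3 + 1·1258 + 2·59.2 = 1397.9
S2: 5·11.6 + 1·1499 + 2·41.1 = 1639.2
S3: 5·45.5 + 1·1299 + 2·8.9 = 1544.3
S4: 5·10.6 + 1·1005 + 2·35.3 = 1128.6
S5: 5·39.9 + 1·1032 + 2·53.5 = 1338.5
S6: 5·26.0 + 1·1636 + 2·42.4 = 1850.8
S7: 5·38.7 + 1·1918 + 2·80.4 = 2272.3
S8: 5·6.2 + 1·1167 + 2·30.4 = 1258.8
S9: 5·49.6 + 1·1300 + 2·71.2 = 1690.4
S10: 5·43.0 + 1·1791 + 2·32.4 = 2070.8
Lowest: S4 at 1128.6.

S4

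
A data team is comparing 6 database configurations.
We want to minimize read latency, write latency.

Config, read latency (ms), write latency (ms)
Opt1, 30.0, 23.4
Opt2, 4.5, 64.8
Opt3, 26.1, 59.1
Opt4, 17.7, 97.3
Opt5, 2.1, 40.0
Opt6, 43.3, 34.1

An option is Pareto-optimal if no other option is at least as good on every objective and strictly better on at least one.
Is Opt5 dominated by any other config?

Opt1: worse on read latency (30.0 vs 2.1).
Opt2: worse on read latency (4.5 vs 2.1).
Opt3: worse on read latency (26.1 vs 2.1).
Opt4: worse on read latency (17.7 vs 2.1).
Opt6: worse on read latency (43.3 vs 2.1).
No option is at least as good as Opt5 on every objective and strictly better on one.

No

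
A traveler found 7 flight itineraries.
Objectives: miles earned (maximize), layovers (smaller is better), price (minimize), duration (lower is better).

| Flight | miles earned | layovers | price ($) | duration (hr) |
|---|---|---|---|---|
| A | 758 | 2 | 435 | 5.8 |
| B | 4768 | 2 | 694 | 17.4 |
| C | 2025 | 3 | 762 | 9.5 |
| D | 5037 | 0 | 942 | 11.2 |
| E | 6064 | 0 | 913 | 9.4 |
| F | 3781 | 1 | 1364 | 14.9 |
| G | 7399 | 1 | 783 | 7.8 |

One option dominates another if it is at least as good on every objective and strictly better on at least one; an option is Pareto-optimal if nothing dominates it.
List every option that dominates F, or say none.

D: miles earned 5037≥3781, layovers 0≤1, price 942≤1364, duration 11.2≤14.9 — dominates F.
E: miles earned 6064≥3781, layovers 0≤1, price 913≤1364, duration 9.4≤14.9 — dominates F.
G: miles earned 7399≥3781, layovers 1≤1, price 783≤1364, duration 7.8≤14.9 — dominates F.
Others (A, B, C) are each worse than F on at least one objective.

D, E, G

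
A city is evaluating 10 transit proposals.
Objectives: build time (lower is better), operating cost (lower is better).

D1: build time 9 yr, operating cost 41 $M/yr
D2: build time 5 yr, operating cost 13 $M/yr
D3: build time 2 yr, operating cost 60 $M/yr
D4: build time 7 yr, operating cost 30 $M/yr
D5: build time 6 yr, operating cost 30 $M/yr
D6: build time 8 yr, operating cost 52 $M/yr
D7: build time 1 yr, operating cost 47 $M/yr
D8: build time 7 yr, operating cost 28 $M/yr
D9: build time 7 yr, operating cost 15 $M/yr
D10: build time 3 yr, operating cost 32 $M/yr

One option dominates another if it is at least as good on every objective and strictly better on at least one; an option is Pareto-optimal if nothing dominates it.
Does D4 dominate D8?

No

D4 vs D8: D4 is worse on operating cost (30 vs 28), so it does not dominate D8.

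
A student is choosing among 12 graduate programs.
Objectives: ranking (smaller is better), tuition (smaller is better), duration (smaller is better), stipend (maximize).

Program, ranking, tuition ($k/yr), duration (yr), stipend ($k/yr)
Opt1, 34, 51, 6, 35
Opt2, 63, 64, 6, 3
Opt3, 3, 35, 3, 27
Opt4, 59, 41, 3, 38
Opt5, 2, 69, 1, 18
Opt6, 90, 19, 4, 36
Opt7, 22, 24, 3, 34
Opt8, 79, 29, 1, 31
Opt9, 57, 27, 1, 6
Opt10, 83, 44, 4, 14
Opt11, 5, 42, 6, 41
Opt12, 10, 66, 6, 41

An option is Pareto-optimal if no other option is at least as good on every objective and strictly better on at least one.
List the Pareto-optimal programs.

Opt1: dominated by Opt11 (ranking 5≤34, tuition 42≤51, duration 6≤6, stipend 41≥35).
Opt2: dominated by Opt1 (ranking 34≤63, tuition 51≤64, duration 6≤6, stipend 35≥3).
Opt3: not dominated.
Opt4: not dominated.
Opt5: not dominated (best ranking).
Opt6: not dominated (best tuition).
Opt7: not dominated.
Opt8: not dominated.
Opt9: not dominated.
Opt10: dominated by Opt3 (ranking 3≤83, tuition 35≤44, duration 3≤4, stipend 27≥14).
Opt11: not dominated.
Opt12: dominated by Opt11 (ranking 5≤10, tuition 42≤66, duration 6≤6, stipend 41≥41).

Opt3, Opt4, Opt5, Opt6, Opt7, Opt8, Opt9, Opt11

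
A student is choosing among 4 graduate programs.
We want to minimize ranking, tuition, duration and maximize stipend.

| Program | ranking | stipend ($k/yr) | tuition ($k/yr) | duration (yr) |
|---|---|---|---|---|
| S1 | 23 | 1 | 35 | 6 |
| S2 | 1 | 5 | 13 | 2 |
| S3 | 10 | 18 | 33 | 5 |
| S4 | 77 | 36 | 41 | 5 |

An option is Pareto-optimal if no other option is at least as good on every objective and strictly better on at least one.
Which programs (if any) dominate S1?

S2, S3

S2: ranking 1≤23, stipend 5≥1, tuition 13≤35, duration 2≤6 — dominates S1.
S3: ranking 10≤23, stipend 18≥1, tuition 33≤35, duration 5≤6 — dominates S1.
Others (S4) are each worse than S1 on at least one objective.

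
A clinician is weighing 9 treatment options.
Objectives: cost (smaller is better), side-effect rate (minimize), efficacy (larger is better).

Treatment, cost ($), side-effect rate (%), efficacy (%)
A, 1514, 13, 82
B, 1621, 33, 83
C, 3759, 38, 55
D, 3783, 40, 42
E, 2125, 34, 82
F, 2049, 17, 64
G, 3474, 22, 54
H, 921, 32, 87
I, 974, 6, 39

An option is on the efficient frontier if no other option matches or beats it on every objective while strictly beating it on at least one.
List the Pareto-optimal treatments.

A: not dominated.
B: dominated by H (cost 921≤1621, side-effect rate 32≤33, efficacy 87≥83).
C: dominated by A (cost 1514≤3759, side-effect rate 13≤38, efficacy 82≥55).
D: dominated by A (cost 1514≤3783, side-effect rate 13≤40, efficacy 82≥42).
E: dominated by A (cost 1514≤2125, side-effect rate 13≤34, efficacy 82≥82).
F: dominated by A (cost 1514≤2049, side-effect rate 13≤17, efficacy 82≥64).
G: dominated by A (cost 1514≤3474, side-effect rate 13≤22, efficacy 82≥54).
H: not dominated (best cost).
I: not dominated (best side-effect rate).

A, H, I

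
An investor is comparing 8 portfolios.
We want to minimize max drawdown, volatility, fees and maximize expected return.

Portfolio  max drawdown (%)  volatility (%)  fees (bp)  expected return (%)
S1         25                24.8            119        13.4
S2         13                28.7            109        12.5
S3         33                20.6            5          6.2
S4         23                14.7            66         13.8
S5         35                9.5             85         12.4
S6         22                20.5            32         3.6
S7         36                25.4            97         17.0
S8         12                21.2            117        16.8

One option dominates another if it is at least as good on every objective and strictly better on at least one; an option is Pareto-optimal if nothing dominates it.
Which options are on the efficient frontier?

S2, S3, S4, S5, S6, S7, S8

S1: dominated by S4 (max drawdown 23≤25, volatility 14.7≤24.8, fees 66≤119, expected return 13.8≥13.4).
S2: not dominated.
S3: not dominated (best fees).
S4: not dominated.
S5: not dominated (best volatility).
S6: not dominated.
S7: not dominated (best expected return).
S8: not dominated (best max drawdown).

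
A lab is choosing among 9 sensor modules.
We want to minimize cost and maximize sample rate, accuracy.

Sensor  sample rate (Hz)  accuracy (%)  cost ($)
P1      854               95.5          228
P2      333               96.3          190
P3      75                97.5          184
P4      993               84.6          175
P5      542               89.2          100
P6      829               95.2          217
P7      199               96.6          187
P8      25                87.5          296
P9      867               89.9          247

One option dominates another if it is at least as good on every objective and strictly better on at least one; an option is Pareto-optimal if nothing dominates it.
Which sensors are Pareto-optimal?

P1, P2, P3, P4, P5, P6, P7, P9

P1: not dominated.
P2: not dominated.
P3: not dominated (best accuracy).
P4: not dominated (best sample rate).
P5: not dominated (best cost).
P6: not dominated.
P7: not dominated.
P8: dominated by P1 (sample rate 854≥25, accuracy 95.5≥87.5, cost 228≤296).
P9: not dominated.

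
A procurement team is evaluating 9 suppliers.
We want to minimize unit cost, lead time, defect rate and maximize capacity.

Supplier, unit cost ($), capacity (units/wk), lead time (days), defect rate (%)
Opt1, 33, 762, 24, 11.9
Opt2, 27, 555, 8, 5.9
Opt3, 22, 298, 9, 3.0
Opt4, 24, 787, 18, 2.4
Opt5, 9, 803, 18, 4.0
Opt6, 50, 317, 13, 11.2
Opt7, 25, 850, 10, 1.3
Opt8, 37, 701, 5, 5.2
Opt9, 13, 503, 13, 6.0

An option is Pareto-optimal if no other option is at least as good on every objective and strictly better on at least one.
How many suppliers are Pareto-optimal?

7

Opt1: dominated by Opt4 (unit cost 24≤33, capacity 787≥762, lead time 18≤24, defect rate 2.4≤11.9).
Opt2: not dominated.
Opt3: not dominated.
Opt4: not dominated.
Opt5: not dominated (best unit cost).
Opt6: dominated by Opt2 (unit cost 27≤50, capacity 555≥317, lead time 8≤13, defect rate 5.9≤11.2).
Opt7: not dominated (best capacity).
Opt8: not dominated (best lead time).
Opt9: not dominated.
Pareto-optimal: Opt2, Opt3, Opt4, Opt5, Opt7, Opt8, Opt9 → 7.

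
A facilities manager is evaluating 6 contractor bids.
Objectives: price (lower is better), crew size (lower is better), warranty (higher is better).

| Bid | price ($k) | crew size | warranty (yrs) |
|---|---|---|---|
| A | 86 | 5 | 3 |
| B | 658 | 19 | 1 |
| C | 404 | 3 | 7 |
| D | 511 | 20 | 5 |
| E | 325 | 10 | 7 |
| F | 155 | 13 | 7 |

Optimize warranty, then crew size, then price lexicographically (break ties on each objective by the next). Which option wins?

First maximize warranty: best is 7, kept {C, E, F}.
Then minimize crew size: best is 3, kept {C}.

C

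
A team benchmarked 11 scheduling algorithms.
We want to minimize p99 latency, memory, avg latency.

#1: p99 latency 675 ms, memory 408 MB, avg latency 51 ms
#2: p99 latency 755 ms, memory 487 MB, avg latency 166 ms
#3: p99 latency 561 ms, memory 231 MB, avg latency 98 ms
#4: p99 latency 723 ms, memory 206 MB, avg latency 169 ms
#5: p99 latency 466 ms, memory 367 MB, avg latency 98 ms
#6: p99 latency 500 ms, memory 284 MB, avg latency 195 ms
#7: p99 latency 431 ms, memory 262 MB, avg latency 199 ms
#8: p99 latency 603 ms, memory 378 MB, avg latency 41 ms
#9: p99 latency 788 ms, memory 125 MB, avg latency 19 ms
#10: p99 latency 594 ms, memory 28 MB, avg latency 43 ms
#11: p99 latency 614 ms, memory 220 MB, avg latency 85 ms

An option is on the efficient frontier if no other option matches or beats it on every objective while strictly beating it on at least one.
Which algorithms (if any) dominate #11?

#10: p99 latency 594≤614, memory 28≤220, avg latency 43≤85 — dominates #11.
Others (#1, #2, #3, #4, #5, #6, #7, #8, #9) are each worse than #11 on at least one objective.

#10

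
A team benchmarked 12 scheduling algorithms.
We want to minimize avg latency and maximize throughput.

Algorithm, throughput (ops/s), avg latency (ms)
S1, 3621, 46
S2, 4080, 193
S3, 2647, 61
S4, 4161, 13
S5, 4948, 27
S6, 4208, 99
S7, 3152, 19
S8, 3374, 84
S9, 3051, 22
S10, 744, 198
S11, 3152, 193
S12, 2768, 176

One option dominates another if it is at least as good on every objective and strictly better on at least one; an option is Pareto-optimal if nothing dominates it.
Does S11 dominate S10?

S11 vs S10: throughput 3152≥744, avg latency 193≤198 — S11 is at least as good on every objective with at least one strict improvement.

Yes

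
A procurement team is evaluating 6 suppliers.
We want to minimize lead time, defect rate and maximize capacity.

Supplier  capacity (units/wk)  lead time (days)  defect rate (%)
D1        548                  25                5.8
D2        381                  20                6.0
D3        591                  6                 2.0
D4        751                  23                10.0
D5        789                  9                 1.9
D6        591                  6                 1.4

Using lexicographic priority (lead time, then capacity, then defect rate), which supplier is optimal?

D6

First minimize lead time: best is 6, kept {D3, D6}.
Then maximize capacity: best is 591, kept {D3, D6}.
Then minimize defect rate: best is 1.4, kept {D6}.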